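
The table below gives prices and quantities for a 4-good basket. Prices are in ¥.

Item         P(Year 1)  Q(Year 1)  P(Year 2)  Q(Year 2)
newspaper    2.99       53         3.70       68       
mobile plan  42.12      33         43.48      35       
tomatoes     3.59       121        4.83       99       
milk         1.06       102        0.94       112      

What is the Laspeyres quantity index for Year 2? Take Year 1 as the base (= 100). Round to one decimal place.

Laspeyres quantity index uses base-period prices as weights.
ΣP(Year 1)·Q(Year 2) = 2.99×68 + 42.12×35 + 3.59×99 + 1.06×112 = 203.32 + 1474.2 + 355.41 + 118.72 = 2151.65
ΣP(Year 1)·Q(Year 1) = 2.99×53 + 42.12×33 + 3.59×121 + 1.06×102 = 158.47 + 1389.96 + 434.39 + 108.12 = 2090.94
Index = 2151.65 / 2090.94 × 100 = 102.9035

102.9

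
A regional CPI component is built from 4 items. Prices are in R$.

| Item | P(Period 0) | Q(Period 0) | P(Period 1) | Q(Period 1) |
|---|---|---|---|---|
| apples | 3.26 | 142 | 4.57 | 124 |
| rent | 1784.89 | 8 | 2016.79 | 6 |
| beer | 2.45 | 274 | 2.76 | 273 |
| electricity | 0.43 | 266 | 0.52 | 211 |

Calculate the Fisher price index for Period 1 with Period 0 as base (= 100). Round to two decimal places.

Laspeyres component (base-period weights):
ΣP(Period 1)Q(Period 0) = 4.57×142 + 2016.79×8 + 2.76×274 + 0.52×266 = 648.94 + 16134.32 + 756.24 + 138.32 = 17677.82
ΣP(Period 0)Q(Period 0) = 3.26×142 + 1784.89×8 + 2.45×274 + 0.43×266 = 462.92 + 14279.12 + 671.3 + 114.38 = 15527.72
L = 17677.82 / 15527.72 × 100 = 113.8468
Paasche component (current-period weights):
ΣP(Period 1)Q(Period 1) = 4.57×124 + 2016.79×6 + 2.76×273 + 0.52×211 = 566.68 + 12100.74 + 753.48 + 109.72 = 13530.62
ΣP(Period 0)Q(Period 1) = 3.26×124 + 1784.89×6 + 2.45×273 + 0.43×211 = 404.24 + 10709.34 + 668.85 + 90.73 = 11873.16
P = 13530.62 / 11873.16 × 100 = 113.9597
Fisher = √(L × P) = √(113.8468 × 113.9597) = 113.9033

113.90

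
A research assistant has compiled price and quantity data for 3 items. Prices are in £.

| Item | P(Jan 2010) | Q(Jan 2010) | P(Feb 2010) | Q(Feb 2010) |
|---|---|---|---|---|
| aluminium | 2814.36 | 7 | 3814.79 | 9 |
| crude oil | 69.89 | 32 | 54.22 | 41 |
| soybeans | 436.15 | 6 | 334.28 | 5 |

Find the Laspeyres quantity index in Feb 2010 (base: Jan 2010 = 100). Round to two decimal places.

123.71

Laspeyres quantity index uses base-period prices as weights.
ΣP(Jan 2010)·Q(Feb 2010) = 2814.36×9 + 69.89×41 + 436.15×5 = 25329.24 + 2865.49 + 2180.75 = 30375.48
ΣP(Jan 2010)·Q(Jan 2010) = 2814.36×7 + 69.89×32 + 436.15×6 = 19700.52 + 2236.48 + 2616.9 = 24553.9
Index = 30375.48 / 24553.9 × 100 = 123.7094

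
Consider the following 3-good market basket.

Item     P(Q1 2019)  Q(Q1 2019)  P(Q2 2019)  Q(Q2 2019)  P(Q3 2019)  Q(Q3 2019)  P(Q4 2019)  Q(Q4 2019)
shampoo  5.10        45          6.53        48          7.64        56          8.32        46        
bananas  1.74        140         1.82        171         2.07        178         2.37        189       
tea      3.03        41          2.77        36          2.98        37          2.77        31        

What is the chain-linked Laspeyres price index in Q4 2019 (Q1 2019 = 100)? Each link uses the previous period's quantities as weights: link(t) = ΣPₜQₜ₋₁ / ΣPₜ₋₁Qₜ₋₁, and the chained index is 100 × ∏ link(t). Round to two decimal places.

Link Q1 2019→Q2 2019:
ΣP(Q2 2019)Q(Q1 2019) = 6.53×45 + 1.82×140 + 2.77×41 = 293.85 + 254.8 + 113.57 = 662.22
ΣP(Q1 2019)Q(Q1 2019) = 5.10×45 + 1.74×140 + 3.03×41 = 229.5 + 243.6 + 124.23 = 597.33
link = 662.22/597.33 = 1.108633
Link Q2 2019→Q3 2019:
ΣP(Q3 2019)Q(Q2 2019) = 7.64×48 + 2.07×171 + 2.98×36 = 366.72 + 353.97 + 107.28 = 827.97
ΣP(Q2 2019)Q(Q2 2019) = 6.53×48 + 1.82×171 + 2.77×36 = 313.44 + 311.22 + 99.72 = 724.38
link = 827.97/724.38 = 1.143005
Link Q3 2019→Q4 2019:
ΣP(Q4 2019)Q(Q3 2019) = 8.32×56 + 2.37×178 + 2.77×37 = 465.92 + 421.86 + 102.49 = 990.27
ΣP(Q3 2019)Q(Q3 2019) = 7.64×56 + 2.07×178 + 2.98×37 = 427.84 + 368.46 + 110.26 = 906.56
link = 990.27/906.56 = 1.092338
Chained index = 100 × 1.108633 × 1.143005 × 1.092338 = 138.4182

138.42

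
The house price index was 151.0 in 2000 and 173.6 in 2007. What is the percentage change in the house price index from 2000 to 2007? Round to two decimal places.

Change = (173.6 − 151.0) / 151.0 × 100
       = 22.6 / 151.0 × 100 = 14.9669%

14.97%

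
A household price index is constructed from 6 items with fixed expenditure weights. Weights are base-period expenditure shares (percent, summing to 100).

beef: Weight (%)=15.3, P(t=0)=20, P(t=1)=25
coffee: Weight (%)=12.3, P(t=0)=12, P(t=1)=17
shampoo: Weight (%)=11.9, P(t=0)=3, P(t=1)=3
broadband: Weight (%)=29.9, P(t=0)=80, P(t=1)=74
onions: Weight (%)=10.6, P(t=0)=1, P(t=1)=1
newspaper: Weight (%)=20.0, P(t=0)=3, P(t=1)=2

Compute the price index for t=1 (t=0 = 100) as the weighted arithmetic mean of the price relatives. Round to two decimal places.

100.04

beef: 15.3 × (25/20) = 15.3 × 1.250000 = 19.1250
coffee: 12.3 × (17/12) = 12.3 × 1.416667 = 17.4250
shampoo: 11.9 × (3/3) = 11.9 × 1.000000 = 11.9000
broadband: 29.9 × (74/80) = 29.9 × 0.925000 = 27.6575
onions: 10.6 × (1/1) = 10.6 × 1.000000 = 10.6000
newspaper: 20.0 × (2/3) = 20.0 × 0.666667 = 13.3333
Index = Σ wᵢ·(p₁ᵢ/p₀ᵢ) = 19.1250 + 17.4250 + 11.9000 + 27.6575 + 10.6000 + 13.3333 = 100.0408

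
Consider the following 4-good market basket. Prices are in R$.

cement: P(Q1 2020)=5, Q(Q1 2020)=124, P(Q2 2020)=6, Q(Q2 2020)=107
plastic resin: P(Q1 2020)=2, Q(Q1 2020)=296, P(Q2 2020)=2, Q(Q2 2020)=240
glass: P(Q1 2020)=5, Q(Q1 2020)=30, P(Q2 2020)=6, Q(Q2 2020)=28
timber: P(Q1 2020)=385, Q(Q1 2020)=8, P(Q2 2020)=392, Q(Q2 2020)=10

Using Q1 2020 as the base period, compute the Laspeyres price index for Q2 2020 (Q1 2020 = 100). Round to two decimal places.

Laspeyres price index uses base-period quantities as weights.
ΣP(Q2 2020)·Q(Q1 2020) = 6×124 + 2×296 + 6×30 + 392×8 = 744 + 592 + 180 + 3136 = 4652
ΣP(Q1 2020)·Q(Q1 2020) = 5×124 + 2×296 + 5×30 + 385×8 = 620 + 592 + 150 + 3080 = 4442
Index = 4652 / 4442 × 100 = 104.7276

104.73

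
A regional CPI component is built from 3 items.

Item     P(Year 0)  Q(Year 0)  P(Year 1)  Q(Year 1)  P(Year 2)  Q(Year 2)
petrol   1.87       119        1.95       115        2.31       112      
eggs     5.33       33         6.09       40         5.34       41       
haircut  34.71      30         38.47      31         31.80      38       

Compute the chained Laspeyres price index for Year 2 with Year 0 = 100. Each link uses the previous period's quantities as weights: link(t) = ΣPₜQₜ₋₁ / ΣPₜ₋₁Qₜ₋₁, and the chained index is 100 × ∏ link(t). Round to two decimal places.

97.27

Link Year 0→Year 1:
ΣP(Year 1)Q(Year 0) = 1.95×119 + 6.09×33 + 38.47×30 = 232.05 + 200.97 + 1154.1 = 1587.12
ΣP(Year 0)Q(Year 0) = 1.87×119 + 5.33×33 + 34.71×30 = 222.53 + 175.89 + 1041.3 = 1439.72
link = 1587.12/1439.72 = 1.102381
Link Year 1→Year 2:
ΣP(Year 2)Q(Year 1) = 2.31×115 + 5.34×40 + 31.80×31 = 265.65 + 213.6 + 985.8 = 1465.05
ΣP(Year 1)Q(Year 1) = 1.95×115 + 6.09×40 + 38.47×31 = 224.25 + 243.6 + 1192.57 = 1660.42
link = 1465.05/1660.42 = 0.882337
Chained index = 100 × 1.102381 × 0.882337 = 97.2672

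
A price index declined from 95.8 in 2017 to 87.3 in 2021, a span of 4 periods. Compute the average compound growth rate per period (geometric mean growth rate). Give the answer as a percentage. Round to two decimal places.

Growth factor = (87.3/95.8)^(1/4) = (0.911273)^(1/4) = 0.977040
Growth rate = 0.977040 − 1 = -0.022960 = -2.2960%

-2.30%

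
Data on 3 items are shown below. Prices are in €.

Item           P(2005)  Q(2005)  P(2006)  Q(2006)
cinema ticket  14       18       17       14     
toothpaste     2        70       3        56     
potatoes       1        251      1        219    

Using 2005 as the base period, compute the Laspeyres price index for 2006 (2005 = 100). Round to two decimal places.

119.28

Laspeyres price index uses base-period quantities as weights.
ΣP(2006)·Q(2005) = 17×18 + 3×70 + 1×251 = 306 + 210 + 251 = 767
ΣP(2005)·Q(2005) = 14×18 + 2×70 + 1×251 = 252 + 140 + 251 = 643
Index = 767 / 643 × 100 = 119.2846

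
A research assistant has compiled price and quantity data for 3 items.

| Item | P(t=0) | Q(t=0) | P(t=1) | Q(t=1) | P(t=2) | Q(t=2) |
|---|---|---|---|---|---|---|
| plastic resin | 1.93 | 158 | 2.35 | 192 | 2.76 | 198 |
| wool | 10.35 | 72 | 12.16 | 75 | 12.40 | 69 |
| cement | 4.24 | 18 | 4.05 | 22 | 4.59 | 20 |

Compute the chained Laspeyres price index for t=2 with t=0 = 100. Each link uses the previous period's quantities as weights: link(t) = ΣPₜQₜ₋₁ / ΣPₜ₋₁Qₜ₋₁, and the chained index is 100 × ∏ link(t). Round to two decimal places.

125.92

Link t=0→t=1:
ΣP(t=1)Q(t=0) = 2.35×158 + 12.16×72 + 4.05×18 = 371.3 + 875.52 + 72.9 = 1319.72
ΣP(t=0)Q(t=0) = 1.93×158 + 10.35×72 + 4.24×18 = 304.94 + 745.2 + 76.32 = 1126.46
link = 1319.72/1126.46 = 1.171564
Link t=1→t=2:
ΣP(t=2)Q(t=1) = 2.76×192 + 12.40×75 + 4.59×22 = 529.92 + 930 + 100.98 = 1560.9
ΣP(t=1)Q(t=1) = 2.35×192 + 12.16×75 + 4.05×22 = 451.2 + 912 + 89.1 = 1452.3
link = 1560.9/1452.3 = 1.074778
Chained index = 100 × 1.171564 × 1.074778 = 125.9171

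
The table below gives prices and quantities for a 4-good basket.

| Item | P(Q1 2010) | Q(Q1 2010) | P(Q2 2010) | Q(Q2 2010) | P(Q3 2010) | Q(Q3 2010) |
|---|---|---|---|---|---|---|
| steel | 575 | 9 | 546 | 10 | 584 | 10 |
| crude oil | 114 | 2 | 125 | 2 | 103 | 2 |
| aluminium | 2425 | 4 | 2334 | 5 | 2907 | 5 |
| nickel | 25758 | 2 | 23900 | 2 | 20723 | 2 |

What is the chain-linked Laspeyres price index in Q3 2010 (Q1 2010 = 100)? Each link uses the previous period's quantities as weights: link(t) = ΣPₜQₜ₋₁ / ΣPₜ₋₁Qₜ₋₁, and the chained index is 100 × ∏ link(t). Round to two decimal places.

88.99

Link Q1 2010→Q2 2010:
ΣP(Q2 2010)Q(Q1 2010) = 546×9 + 125×2 + 2334×4 + 23900×2 = 4914 + 250 + 9336 + 47800 = 62300
ΣP(Q1 2010)Q(Q1 2010) = 575×9 + 114×2 + 2425×4 + 25758×2 = 5175 + 228 + 9700 + 51516 = 66619
link = 62300/66619 = 0.935169
Link Q2 2010→Q3 2010:
ΣP(Q3 2010)Q(Q2 2010) = 584×10 + 103×2 + 2907×5 + 20723×2 = 5840 + 206 + 14535 + 41446 = 62027
ΣP(Q2 2010)Q(Q2 2010) = 546×10 + 125×2 + 2334×5 + 23900×2 = 5460 + 250 + 11670 + 47800 = 65180
link = 62027/65180 = 0.951626
Chained index = 100 × 0.935169 × 0.951626 = 88.9931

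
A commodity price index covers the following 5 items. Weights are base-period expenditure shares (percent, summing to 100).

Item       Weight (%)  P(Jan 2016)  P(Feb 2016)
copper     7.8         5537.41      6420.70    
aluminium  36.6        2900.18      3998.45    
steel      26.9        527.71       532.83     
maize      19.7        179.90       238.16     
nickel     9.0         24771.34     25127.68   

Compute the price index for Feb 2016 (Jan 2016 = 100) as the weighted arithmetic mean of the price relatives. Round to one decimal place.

121.9

copper: 7.8 × (6420.70/5537.41) = 7.8 × 1.159513 = 9.0442
aluminium: 36.6 × (3998.45/2900.18) = 36.6 × 1.378690 = 50.4601
steel: 26.9 × (532.83/527.71) = 26.9 × 1.009702 = 27.1610
maize: 19.7 × (238.16/179.90) = 19.7 × 1.323847 = 26.0798
nickel: 9.0 × (25127.68/24771.34) = 9.0 × 1.014385 = 9.1295
Index = Σ wᵢ·(p₁ᵢ/p₀ᵢ) = 9.0442 + 50.4601 + 27.1610 + 26.0798 + 9.1295 = 121.8745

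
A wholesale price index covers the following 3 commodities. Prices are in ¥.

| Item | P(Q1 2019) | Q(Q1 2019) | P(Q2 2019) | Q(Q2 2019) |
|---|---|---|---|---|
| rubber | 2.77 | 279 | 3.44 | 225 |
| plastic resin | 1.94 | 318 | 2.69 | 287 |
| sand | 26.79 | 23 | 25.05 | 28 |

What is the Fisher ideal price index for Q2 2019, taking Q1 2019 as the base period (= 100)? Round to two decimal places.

117.82

Laspeyres component (base-period weights):
ΣP(Q2 2019)Q(Q1 2019) = 3.44×279 + 2.69×318 + 25.05×23 = 959.76 + 855.42 + 576.15 = 2391.33
ΣP(Q1 2019)Q(Q1 2019) = 2.77×279 + 1.94×318 + 26.79×23 = 772.83 + 616.92 + 616.17 = 2005.92
L = 2391.33 / 2005.92 × 100 = 119.2136
Paasche component (current-period weights):
ΣP(Q2 2019)Q(Q2 2019) = 3.44×225 + 2.69×287 + 25.05×28 = 774 + 772.03 + 701.4 = 2247.43
ΣP(Q1 2019)Q(Q2 2019) = 2.77×225 + 1.94×287 + 26.79×28 = 623.25 + 556.78 + 750.12 = 1930.15
P = 2247.43 / 1930.15 × 100 = 116.4381
Fisher = √(L × P) = √(119.2136 × 116.4381) = 117.8177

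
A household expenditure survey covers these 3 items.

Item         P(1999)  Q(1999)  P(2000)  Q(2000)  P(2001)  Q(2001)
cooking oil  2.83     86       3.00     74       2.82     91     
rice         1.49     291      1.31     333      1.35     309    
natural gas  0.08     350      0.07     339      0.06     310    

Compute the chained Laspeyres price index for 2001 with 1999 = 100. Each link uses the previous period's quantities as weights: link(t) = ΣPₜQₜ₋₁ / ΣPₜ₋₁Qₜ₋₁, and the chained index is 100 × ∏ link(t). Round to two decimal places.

93.68

Link 1999→2000:
ΣP(2000)Q(1999) = 3.00×86 + 1.31×291 + 0.07×350 = 258 + 381.21 + 24.5 = 663.71
ΣP(1999)Q(1999) = 2.83×86 + 1.49×291 + 0.08×350 = 243.38 + 433.59 + 28 = 704.97
link = 663.71/704.97 = 0.941473
Link 2000→2001:
ΣP(2001)Q(2000) = 2.82×74 + 1.35×333 + 0.06×339 = 208.68 + 449.55 + 20.34 = 678.57
ΣP(2000)Q(2000) = 3.00×74 + 1.31×333 + 0.07×339 = 222 + 436.23 + 23.73 = 681.96
link = 678.57/681.96 = 0.995029
Chained index = 100 × 0.941473 × 0.995029 = 93.6793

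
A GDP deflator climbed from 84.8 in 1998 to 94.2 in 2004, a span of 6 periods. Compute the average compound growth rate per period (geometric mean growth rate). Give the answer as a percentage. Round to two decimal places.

1.77%

Growth factor = (94.2/84.8)^(1/6) = (1.110849)^(1/6) = 1.017675
Growth rate = 1.017675 − 1 = 0.017675 = 1.7675%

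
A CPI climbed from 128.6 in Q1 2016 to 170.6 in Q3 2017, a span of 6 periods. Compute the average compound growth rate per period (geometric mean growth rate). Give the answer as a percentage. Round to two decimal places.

4.82%

Growth factor = (170.6/128.6)^(1/6) = (1.326594)^(1/6) = 1.048229
Growth rate = 1.048229 − 1 = 0.048229 = 4.8229%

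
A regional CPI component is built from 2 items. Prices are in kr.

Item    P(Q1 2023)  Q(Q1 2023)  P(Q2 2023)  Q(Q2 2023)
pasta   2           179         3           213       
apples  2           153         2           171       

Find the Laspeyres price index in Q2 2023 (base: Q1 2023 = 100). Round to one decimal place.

Laspeyres price index uses base-period quantities as weights.
ΣP(Q2 2023)·Q(Q1 2023) = 3×179 + 2×153 = 537 + 306 = 843
ΣP(Q1 2023)·Q(Q1 2023) = 2×179 + 2×153 = 358 + 306 = 664
Index = 843 / 664 × 100 = 126.9578

127.0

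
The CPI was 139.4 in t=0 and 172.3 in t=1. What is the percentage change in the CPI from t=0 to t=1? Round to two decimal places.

23.60%

Change = (172.3 − 139.4) / 139.4 × 100
       = 32.9 / 139.4 × 100 = 23.6011%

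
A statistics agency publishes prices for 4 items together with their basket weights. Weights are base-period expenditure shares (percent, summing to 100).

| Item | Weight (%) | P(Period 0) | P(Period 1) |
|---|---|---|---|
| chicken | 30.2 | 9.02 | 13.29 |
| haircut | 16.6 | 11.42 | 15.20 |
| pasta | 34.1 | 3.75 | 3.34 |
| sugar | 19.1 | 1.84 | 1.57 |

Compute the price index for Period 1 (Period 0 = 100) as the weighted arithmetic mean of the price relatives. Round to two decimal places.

113.26

chicken: 30.2 × (13.29/9.02) = 30.2 × 1.473392 = 44.4965
haircut: 16.6 × (15.20/11.42) = 16.6 × 1.330998 = 22.0946
pasta: 34.1 × (3.34/3.75) = 34.1 × 0.890667 = 30.3717
sugar: 19.1 × (1.57/1.84) = 19.1 × 0.853261 = 16.2973
Index = Σ wᵢ·(p₁ᵢ/p₀ᵢ) = 44.4965 + 22.0946 + 30.3717 + 16.2973 = 113.2600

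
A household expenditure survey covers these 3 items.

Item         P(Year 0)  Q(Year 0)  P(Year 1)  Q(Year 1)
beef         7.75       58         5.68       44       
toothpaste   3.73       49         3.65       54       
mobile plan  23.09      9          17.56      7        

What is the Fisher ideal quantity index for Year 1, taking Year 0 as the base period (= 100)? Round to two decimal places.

84.67

Laspeyres component (base-period weights):
ΣP(Year 0)Q(Year 1) = 7.75×44 + 3.73×54 + 23.09×7 = 341 + 201.42 + 161.63 = 704.05
ΣP(Year 0)Q(Year 0) = 7.75×58 + 3.73×49 + 23.09×9 = 449.5 + 182.77 + 207.81 = 840.08
L = 704.05 / 840.08 × 100 = 83.8075
Paasche component (current-period weights):
ΣP(Year 1)Q(Year 1) = 5.68×44 + 3.65×54 + 17.56×7 = 249.92 + 197.1 + 122.92 = 569.94
ΣP(Year 1)Q(Year 0) = 5.68×58 + 3.65×49 + 17.56×9 = 329.44 + 178.85 + 158.04 = 666.33
P = 569.94 / 666.33 × 100 = 85.5342
Fisher = √(L × P) = √(83.8075 × 85.5342) = 84.6664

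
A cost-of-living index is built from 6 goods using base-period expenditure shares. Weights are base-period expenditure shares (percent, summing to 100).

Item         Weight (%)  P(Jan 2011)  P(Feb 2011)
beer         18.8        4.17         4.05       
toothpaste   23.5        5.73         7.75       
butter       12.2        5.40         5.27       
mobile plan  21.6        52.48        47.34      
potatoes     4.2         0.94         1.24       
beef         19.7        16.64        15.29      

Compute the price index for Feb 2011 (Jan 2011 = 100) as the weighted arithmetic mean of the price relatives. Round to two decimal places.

105.08

beer: 18.8 × (4.05/4.17) = 18.8 × 0.971223 = 18.2590
toothpaste: 23.5 × (7.75/5.73) = 23.5 × 1.352531 = 31.7845
butter: 12.2 × (5.27/5.40) = 12.2 × 0.975926 = 11.9063
mobile plan: 21.6 × (47.34/52.48) = 21.6 × 0.902058 = 19.4845
potatoes: 4.2 × (1.24/0.94) = 4.2 × 1.319149 = 5.5404
beef: 19.7 × (15.29/16.64) = 19.7 × 0.918870 = 18.1017
Index = Σ wᵢ·(p₁ᵢ/p₀ᵢ) = 18.2590 + 31.7845 + 11.9063 + 19.4845 + 5.5404 + 18.1017 = 105.0764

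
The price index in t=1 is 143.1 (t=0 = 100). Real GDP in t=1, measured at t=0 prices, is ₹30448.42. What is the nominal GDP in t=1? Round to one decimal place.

Nominal = Real × (Index/100) = 30448.42 × (143.1/100)
        = 30448.42 × 1.431 = 43571.6890

43571.7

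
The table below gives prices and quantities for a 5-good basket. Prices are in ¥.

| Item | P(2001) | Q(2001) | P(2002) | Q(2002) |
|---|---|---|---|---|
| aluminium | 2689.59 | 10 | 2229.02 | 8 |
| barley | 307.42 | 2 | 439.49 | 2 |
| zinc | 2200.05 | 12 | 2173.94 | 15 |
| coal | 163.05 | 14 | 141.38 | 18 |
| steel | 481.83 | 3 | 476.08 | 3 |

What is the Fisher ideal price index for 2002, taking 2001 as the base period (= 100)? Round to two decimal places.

Laspeyres component (base-period weights):
ΣP(2002)Q(2001) = 2229.02×10 + 439.49×2 + 2173.94×12 + 141.38×14 + 476.08×3 = 22290.2 + 878.98 + 26087.28 + 1979.32 + 1428.24 = 52664.02
ΣP(2001)Q(2001) = 2689.59×10 + 307.42×2 + 2200.05×12 + 163.05×14 + 481.83×3 = 26895.9 + 614.84 + 26400.6 + 2282.7 + 1445.49 = 57639.53
L = 52664.02 / 57639.53 × 100 = 91.3679
Paasche component (current-period weights):
ΣP(2002)Q(2002) = 2229.02×8 + 439.49×2 + 2173.94×15 + 141.38×18 + 476.08×3 = 17832.16 + 878.98 + 32609.1 + 2544.84 + 1428.24 = 55293.32
ΣP(2001)Q(2002) = 2689.59×8 + 307.42×2 + 2200.05×15 + 163.05×18 + 481.83×3 = 21516.72 + 614.84 + 33000.75 + 2934.9 + 1445.49 = 59512.7
P = 55293.32 / 59512.7 × 100 = 92.9101
Fisher = √(L × P) = √(91.3679 × 92.9101) = 92.1358

92.14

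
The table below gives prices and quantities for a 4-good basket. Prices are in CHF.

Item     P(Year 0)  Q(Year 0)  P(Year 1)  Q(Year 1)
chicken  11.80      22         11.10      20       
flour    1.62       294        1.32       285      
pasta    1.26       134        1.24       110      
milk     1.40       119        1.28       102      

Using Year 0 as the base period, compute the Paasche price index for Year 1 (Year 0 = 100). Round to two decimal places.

88.36

Paasche price index uses current-period quantities as weights.
ΣP(Year 1)·Q(Year 1) = 11.10×20 + 1.32×285 + 1.24×110 + 1.28×102 = 222 + 376.2 + 136.4 + 130.56 = 865.16
ΣP(Year 0)·Q(Year 1) = 11.80×20 + 1.62×285 + 1.26×110 + 1.40×102 = 236 + 461.7 + 138.6 + 142.8 = 979.1
Index = 865.16 / 979.1 × 100 = 88.3628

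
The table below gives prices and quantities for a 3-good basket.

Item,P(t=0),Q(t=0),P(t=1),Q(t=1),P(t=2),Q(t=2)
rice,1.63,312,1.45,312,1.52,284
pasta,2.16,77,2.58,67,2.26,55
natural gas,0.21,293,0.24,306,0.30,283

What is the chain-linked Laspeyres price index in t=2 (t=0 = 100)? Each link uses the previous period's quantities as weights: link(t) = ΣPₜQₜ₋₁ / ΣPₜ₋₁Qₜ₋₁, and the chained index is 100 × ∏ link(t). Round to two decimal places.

Link t=0→t=1:
ΣP(t=1)Q(t=0) = 1.45×312 + 2.58×77 + 0.24×293 = 452.4 + 198.66 + 70.32 = 721.38
ΣP(t=0)Q(t=0) = 1.63×312 + 2.16×77 + 0.21×293 = 508.56 + 166.32 + 61.53 = 736.41
link = 721.38/736.41 = 0.979590
Link t=1→t=2:
ΣP(t=2)Q(t=1) = 1.52×312 + 2.26×67 + 0.30×306 = 474.24 + 151.42 + 91.8 = 717.46
ΣP(t=1)Q(t=1) = 1.45×312 + 2.58×67 + 0.24×306 = 452.4 + 172.86 + 73.44 = 698.7
link = 717.46/698.7 = 1.026850
Chained index = 100 × 0.979590 × 1.026850 = 100.5892

100.59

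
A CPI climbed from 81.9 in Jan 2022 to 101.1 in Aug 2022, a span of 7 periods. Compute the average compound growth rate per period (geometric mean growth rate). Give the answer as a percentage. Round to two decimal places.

Growth factor = (101.1/81.9)^(1/7) = (1.234432)^(1/7) = 1.030545
Growth rate = 1.030545 − 1 = 0.030545 = 3.0545%

3.05%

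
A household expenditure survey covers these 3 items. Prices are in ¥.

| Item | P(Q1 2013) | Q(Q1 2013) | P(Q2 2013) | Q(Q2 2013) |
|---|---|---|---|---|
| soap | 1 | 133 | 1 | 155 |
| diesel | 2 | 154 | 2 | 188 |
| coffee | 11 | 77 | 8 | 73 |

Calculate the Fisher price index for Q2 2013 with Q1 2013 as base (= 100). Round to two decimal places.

Laspeyres component (base-period weights):
ΣP(Q2 2013)Q(Q1 2013) = 1×133 + 2×154 + 8×77 = 133 + 308 + 616 = 1057
ΣP(Q1 2013)Q(Q1 2013) = 1×133 + 2×154 + 11×77 = 133 + 308 + 847 = 1288
L = 1057 / 1288 × 100 = 82.0652
Paasche component (current-period weights):
ΣP(Q2 2013)Q(Q2 2013) = 1×155 + 2×188 + 8×73 = 155 + 376 + 584 = 1115
ΣP(Q1 2013)Q(Q2 2013) = 1×155 + 2×188 + 11×73 = 155 + 376 + 803 = 1334
P = 1115 / 1334 × 100 = 83.5832
Fisher = √(L × P) = √(82.0652 × 83.5832) = 82.8207

82.82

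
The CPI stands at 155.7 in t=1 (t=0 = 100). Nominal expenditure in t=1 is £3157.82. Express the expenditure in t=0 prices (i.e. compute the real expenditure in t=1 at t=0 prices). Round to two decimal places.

Real = Nominal ÷ (Index/100) = 3157.82 ÷ (155.7/100)
     = 3157.82 ÷ 1.557 = 2028.1439

2028.14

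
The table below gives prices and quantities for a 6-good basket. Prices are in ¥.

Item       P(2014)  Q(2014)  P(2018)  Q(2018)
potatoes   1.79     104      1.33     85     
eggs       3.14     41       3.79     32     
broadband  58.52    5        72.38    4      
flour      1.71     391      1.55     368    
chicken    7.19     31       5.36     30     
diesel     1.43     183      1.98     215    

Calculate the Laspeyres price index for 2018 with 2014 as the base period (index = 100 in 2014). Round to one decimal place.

101.7

Laspeyres price index uses base-period quantities as weights.
ΣP(2018)·Q(2014) = 1.33×104 + 3.79×41 + 72.38×5 + 1.55×391 + 5.36×31 + 1.98×183 = 138.32 + 155.39 + 361.9 + 606.05 + 166.16 + 362.34 = 1790.16
ΣP(2014)·Q(2014) = 1.79×104 + 3.14×41 + 58.52×5 + 1.71×391 + 7.19×31 + 1.43×183 = 186.16 + 128.74 + 292.6 + 668.61 + 222.89 + 261.69 = 1760.69
Index = 1790.16 / 1760.69 × 100 = 101.6738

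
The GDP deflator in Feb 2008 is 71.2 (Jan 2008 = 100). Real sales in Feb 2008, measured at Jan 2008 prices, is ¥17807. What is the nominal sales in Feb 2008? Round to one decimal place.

12678.6

Nominal = Real × (Index/100) = 17807 × (71.2/100)
        = 17807 × 0.712 = 12678.5840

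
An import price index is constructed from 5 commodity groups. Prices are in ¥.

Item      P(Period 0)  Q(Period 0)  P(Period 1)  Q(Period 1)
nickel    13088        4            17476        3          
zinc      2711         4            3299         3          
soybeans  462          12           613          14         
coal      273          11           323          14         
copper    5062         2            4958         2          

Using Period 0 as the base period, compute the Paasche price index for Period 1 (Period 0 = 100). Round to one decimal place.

Paasche price index uses current-period quantities as weights.
ΣP(Period 1)·Q(Period 1) = 17476×3 + 3299×3 + 613×14 + 323×14 + 4958×2 = 52428 + 9897 + 8582 + 4522 + 9916 = 85345
ΣP(Period 0)·Q(Period 1) = 13088×3 + 2711×3 + 462×14 + 273×14 + 5062×2 = 39264 + 8133 + 6468 + 3822 + 10124 = 67811
Index = 85345 / 67811 × 100 = 125.8572

125.9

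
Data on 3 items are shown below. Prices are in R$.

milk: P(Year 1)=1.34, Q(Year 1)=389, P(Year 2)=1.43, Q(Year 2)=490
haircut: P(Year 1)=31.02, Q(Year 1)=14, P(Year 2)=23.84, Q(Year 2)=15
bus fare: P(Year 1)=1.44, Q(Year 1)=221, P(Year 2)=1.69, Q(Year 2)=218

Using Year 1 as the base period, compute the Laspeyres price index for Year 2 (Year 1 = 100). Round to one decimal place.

Laspeyres price index uses base-period quantities as weights.
ΣP(Year 2)·Q(Year 1) = 1.43×389 + 23.84×14 + 1.69×221 = 556.27 + 333.76 + 373.49 = 1263.52
ΣP(Year 1)·Q(Year 1) = 1.34×389 + 31.02×14 + 1.44×221 = 521.26 + 434.28 + 318.24 = 1273.78
Index = 1263.52 / 1273.78 × 100 = 99.1945

99.2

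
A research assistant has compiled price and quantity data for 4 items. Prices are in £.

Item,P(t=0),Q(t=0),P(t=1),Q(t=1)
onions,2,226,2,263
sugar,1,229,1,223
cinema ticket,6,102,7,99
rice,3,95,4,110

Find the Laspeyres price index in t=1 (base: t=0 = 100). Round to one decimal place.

Laspeyres price index uses base-period quantities as weights.
ΣP(t=1)·Q(t=0) = 2×226 + 1×229 + 7×102 + 4×95 = 452 + 229 + 714 + 380 = 1775
ΣP(t=0)·Q(t=0) = 2×226 + 1×229 + 6×102 + 3×95 = 452 + 229 + 612 + 285 = 1578
Index = 1775 / 1578 × 100 = 112.4842

112.5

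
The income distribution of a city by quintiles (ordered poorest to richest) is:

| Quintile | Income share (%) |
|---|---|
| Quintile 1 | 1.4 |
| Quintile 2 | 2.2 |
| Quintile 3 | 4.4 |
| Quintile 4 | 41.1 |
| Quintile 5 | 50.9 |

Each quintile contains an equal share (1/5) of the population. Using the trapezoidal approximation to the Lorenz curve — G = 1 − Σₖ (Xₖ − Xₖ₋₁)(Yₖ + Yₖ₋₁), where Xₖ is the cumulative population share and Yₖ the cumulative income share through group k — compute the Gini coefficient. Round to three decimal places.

Cumulative income shares Yₖ: 0.0140, 0.0360, 0.0800, 0.4910, 1.0000
Σ (Xₖ−Xₖ₋₁)(Yₖ+Yₖ₋₁) = (1/5)(0.0140+0.0000) + (1/5)(0.0360+0.0140) + (1/5)(0.0800+0.0360) + (1/5)(0.4910+0.0800) + (1/5)(1.0000+0.4910)
  = 0.0028 + 0.0100 + 0.0232 + 0.1142 + 0.2982 = 0.4484
G = 1 − 0.4484 = 0.5516

0.552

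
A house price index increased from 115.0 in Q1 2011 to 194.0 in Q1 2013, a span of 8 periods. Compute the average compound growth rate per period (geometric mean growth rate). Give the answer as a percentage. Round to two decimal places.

6.75%

Growth factor = (194.0/115.0)^(1/8) = (1.686957)^(1/8) = 1.067549
Growth rate = 1.067549 − 1 = 0.067549 = 6.7549%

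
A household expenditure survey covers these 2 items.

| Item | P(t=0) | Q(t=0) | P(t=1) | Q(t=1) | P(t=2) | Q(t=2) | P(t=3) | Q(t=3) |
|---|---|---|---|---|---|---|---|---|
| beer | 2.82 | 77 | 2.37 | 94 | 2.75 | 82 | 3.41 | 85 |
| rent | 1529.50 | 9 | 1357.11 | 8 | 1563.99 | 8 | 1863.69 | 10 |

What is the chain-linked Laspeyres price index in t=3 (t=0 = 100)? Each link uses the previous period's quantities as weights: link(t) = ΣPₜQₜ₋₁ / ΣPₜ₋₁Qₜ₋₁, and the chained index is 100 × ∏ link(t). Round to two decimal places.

121.85

Link t=0→t=1:
ΣP(t=1)Q(t=0) = 2.37×77 + 1357.11×9 = 182.49 + 12213.99 = 12396.48
ΣP(t=0)Q(t=0) = 2.82×77 + 1529.50×9 = 217.14 + 13765.5 = 13982.64
link = 12396.48/13982.64 = 0.886562
Link t=1→t=2:
ΣP(t=2)Q(t=1) = 2.75×94 + 1563.99×8 = 258.5 + 12511.92 = 12770.42
ΣP(t=1)Q(t=1) = 2.37×94 + 1357.11×8 = 222.78 + 10856.88 = 11079.66
link = 12770.42/11079.66 = 1.152600
Link t=2→t=3:
ΣP(t=3)Q(t=2) = 3.41×82 + 1863.69×8 = 279.62 + 14909.52 = 15189.14
ΣP(t=2)Q(t=2) = 2.75×82 + 1563.99×8 = 225.5 + 12511.92 = 12737.42
link = 15189.14/12737.42 = 1.192482
Chained index = 100 × 0.886562 × 1.152600 × 1.192482 = 121.8540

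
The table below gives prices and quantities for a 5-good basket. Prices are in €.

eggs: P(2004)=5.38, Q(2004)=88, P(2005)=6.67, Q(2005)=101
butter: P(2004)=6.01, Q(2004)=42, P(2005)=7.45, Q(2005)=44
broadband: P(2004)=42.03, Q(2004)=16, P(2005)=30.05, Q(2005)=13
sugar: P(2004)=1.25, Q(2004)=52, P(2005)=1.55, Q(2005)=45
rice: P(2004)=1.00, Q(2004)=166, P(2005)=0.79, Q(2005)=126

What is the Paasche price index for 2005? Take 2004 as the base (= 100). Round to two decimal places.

101.62

Paasche price index uses current-period quantities as weights.
ΣP(2005)·Q(2005) = 6.67×101 + 7.45×44 + 30.05×13 + 1.55×45 + 0.79×126 = 673.67 + 327.8 + 390.65 + 69.75 + 99.54 = 1561.41
ΣP(2004)·Q(2005) = 5.38×101 + 6.01×44 + 42.03×13 + 1.25×45 + 1.00×126 = 543.38 + 264.44 + 546.39 + 56.25 + 126 = 1536.46
Index = 1561.41 / 1536.46 × 100 = 101.6239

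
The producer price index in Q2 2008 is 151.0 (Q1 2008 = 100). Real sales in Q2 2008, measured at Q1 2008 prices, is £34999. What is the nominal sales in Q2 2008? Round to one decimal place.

Nominal = Real × (Index/100) = 34999 × (151.0/100)
        = 34999 × 1.510 = 52848.4900

52848.5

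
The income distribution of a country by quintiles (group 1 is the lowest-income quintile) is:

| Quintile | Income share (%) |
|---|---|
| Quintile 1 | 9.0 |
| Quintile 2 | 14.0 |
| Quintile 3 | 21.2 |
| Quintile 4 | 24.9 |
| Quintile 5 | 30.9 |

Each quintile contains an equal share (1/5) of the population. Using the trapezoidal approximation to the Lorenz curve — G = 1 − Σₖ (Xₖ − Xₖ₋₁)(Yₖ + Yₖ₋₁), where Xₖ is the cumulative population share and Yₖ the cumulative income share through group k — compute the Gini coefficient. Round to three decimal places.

0.219

Cumulative income shares Yₖ: 0.0900, 0.2300, 0.4420, 0.6910, 1.0000
Σ (Xₖ−Xₖ₋₁)(Yₖ+Yₖ₋₁) = (1/5)(0.0900+0.0000) + (1/5)(0.2300+0.0900) + (1/5)(0.4420+0.2300) + (1/5)(0.6910+0.4420) + (1/5)(1.0000+0.6910)
  = 0.0180 + 0.0640 + 0.1344 + 0.2266 + 0.3382 = 0.7812
G = 1 − 0.7812 = 0.2188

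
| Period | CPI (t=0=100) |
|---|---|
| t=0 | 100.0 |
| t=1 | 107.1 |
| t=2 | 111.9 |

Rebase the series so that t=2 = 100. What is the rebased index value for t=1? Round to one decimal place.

Rebased(t=1) = 107.1 / 111.9 × 100 = 95.7105

95.7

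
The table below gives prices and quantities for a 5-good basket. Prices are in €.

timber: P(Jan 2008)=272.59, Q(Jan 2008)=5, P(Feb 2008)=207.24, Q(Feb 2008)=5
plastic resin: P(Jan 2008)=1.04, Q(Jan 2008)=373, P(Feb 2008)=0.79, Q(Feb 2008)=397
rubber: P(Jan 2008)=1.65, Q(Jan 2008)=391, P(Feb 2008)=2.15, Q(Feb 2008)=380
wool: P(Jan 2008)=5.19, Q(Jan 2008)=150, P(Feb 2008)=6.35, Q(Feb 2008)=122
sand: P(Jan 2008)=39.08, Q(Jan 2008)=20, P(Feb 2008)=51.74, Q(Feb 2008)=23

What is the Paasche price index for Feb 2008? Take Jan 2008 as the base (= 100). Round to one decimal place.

105.0

Paasche price index uses current-period quantities as weights.
ΣP(Feb 2008)·Q(Feb 2008) = 207.24×5 + 0.79×397 + 2.15×380 + 6.35×122 + 51.74×23 = 1036.2 + 313.63 + 817 + 774.7 + 1190.02 = 4131.55
ΣP(Jan 2008)·Q(Feb 2008) = 272.59×5 + 1.04×397 + 1.65×380 + 5.19×122 + 39.08×23 = 1362.95 + 412.88 + 627 + 633.18 + 898.84 = 3934.85
Index = 4131.55 / 3934.85 × 100 = 104.9989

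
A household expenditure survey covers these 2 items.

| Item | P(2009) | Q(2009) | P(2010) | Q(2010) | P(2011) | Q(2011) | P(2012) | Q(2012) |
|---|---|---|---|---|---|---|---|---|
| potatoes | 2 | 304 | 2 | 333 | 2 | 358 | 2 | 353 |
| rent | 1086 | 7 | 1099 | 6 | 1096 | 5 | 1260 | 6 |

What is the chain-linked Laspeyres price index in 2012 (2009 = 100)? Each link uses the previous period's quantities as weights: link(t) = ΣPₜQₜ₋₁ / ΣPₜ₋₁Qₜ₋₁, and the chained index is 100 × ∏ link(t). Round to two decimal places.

114.21

Link 2009→2010:
ΣP(2010)Q(2009) = 2×304 + 1099×7 = 608 + 7693 = 8301
ΣP(2009)Q(2009) = 2×304 + 1086×7 = 608 + 7602 = 8210
link = 8301/8210 = 1.011084
Link 2010→2011:
ΣP(2011)Q(2010) = 2×333 + 1096×6 = 666 + 6576 = 7242
ΣP(2010)Q(2010) = 2×333 + 1099×6 = 666 + 6594 = 7260
link = 7242/7260 = 0.997521
Link 2011→2012:
ΣP(2012)Q(2011) = 2×358 + 1260×5 = 716 + 6300 = 7016
ΣP(2011)Q(2011) = 2×358 + 1096×5 = 716 + 5480 = 6196
link = 7016/6196 = 1.132343
Chained index = 100 × 1.011084 × 0.997521 × 1.132343 = 114.2056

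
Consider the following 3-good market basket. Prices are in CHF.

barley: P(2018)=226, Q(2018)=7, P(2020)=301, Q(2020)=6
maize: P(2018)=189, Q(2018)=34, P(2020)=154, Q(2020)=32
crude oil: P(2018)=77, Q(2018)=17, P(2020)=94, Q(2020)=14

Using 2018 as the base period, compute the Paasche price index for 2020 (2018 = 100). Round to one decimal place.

94.9

Paasche price index uses current-period quantities as weights.
ΣP(2020)·Q(2020) = 301×6 + 154×32 + 94×14 = 1806 + 4928 + 1316 = 8050
ΣP(2018)·Q(2020) = 226×6 + 189×32 + 77×14 = 1356 + 6048 + 1078 = 8482
Index = 8050 / 8482 × 100 = 94.9069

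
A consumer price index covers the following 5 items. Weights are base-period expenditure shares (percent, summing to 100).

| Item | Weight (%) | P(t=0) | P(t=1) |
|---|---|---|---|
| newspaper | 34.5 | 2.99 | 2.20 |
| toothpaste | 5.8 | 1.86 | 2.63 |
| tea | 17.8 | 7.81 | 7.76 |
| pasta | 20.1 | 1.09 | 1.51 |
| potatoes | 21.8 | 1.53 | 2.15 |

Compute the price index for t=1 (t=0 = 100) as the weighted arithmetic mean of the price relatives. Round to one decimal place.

newspaper: 34.5 × (2.20/2.99) = 34.5 × 0.735786 = 25.3846
toothpaste: 5.8 × (2.63/1.86) = 5.8 × 1.413978 = 8.2011
tea: 17.8 × (7.76/7.81) = 17.8 × 0.993598 = 17.6860
pasta: 20.1 × (1.51/1.09) = 20.1 × 1.385321 = 27.8450
potatoes: 21.8 × (2.15/1.53) = 21.8 × 1.405229 = 30.6340
Index = Σ wᵢ·(p₁ᵢ/p₀ᵢ) = 25.3846 + 8.2011 + 17.6860 + 27.8450 + 30.6340 = 109.7507

109.8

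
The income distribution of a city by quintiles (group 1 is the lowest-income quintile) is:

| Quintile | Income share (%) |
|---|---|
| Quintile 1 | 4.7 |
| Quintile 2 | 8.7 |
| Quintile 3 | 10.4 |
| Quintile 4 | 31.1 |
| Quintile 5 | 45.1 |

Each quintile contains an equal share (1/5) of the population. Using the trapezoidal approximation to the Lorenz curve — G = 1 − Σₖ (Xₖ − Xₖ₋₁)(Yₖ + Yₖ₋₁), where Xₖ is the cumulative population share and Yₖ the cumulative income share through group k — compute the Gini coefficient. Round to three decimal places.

Cumulative income shares Yₖ: 0.0470, 0.1340, 0.2380, 0.5490, 1.0000
Σ (Xₖ−Xₖ₋₁)(Yₖ+Yₖ₋₁) = (1/5)(0.0470+0.0000) + (1/5)(0.1340+0.0470) + (1/5)(0.2380+0.1340) + (1/5)(0.5490+0.2380) + (1/5)(1.0000+0.5490)
  = 0.0094 + 0.0362 + 0.0744 + 0.1574 + 0.3098 = 0.5872
G = 1 − 0.5872 = 0.4128

0.413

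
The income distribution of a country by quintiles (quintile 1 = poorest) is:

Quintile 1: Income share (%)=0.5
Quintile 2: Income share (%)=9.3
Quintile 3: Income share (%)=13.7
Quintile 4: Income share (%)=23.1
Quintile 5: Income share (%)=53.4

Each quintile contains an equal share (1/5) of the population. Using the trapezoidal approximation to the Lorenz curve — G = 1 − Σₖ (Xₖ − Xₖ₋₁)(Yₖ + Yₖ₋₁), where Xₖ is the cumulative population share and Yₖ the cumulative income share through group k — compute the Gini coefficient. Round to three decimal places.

Cumulative income shares Yₖ: 0.0050, 0.0980, 0.2350, 0.4660, 1.0000
Σ (Xₖ−Xₖ₋₁)(Yₖ+Yₖ₋₁) = (1/5)(0.0050+0.0000) + (1/5)(0.0980+0.0050) + (1/5)(0.2350+0.0980) + (1/5)(0.4660+0.2350) + (1/5)(1.0000+0.4660)
  = 0.0010 + 0.0206 + 0.0666 + 0.1402 + 0.2932 = 0.5216
G = 1 − 0.5216 = 0.4784

0.478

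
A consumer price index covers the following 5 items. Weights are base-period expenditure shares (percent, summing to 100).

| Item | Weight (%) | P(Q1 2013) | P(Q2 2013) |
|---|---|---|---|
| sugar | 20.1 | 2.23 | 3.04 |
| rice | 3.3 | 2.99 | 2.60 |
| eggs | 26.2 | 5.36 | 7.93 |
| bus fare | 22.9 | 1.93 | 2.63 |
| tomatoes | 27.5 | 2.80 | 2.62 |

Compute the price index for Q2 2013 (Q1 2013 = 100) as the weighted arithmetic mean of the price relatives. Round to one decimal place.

126.0

sugar: 20.1 × (3.04/2.23) = 20.1 × 1.363229 = 27.4009
rice: 3.3 × (2.60/2.99) = 3.3 × 0.869565 = 2.8696
eggs: 26.2 × (7.93/5.36) = 26.2 × 1.479478 = 38.7623
bus fare: 22.9 × (2.63/1.93) = 22.9 × 1.362694 = 31.2057
tomatoes: 27.5 × (2.62/2.80) = 27.5 × 0.935714 = 25.7321
Index = Σ wᵢ·(p₁ᵢ/p₀ᵢ) = 27.4009 + 2.8696 + 38.7623 + 31.2057 + 25.7321 = 125.9706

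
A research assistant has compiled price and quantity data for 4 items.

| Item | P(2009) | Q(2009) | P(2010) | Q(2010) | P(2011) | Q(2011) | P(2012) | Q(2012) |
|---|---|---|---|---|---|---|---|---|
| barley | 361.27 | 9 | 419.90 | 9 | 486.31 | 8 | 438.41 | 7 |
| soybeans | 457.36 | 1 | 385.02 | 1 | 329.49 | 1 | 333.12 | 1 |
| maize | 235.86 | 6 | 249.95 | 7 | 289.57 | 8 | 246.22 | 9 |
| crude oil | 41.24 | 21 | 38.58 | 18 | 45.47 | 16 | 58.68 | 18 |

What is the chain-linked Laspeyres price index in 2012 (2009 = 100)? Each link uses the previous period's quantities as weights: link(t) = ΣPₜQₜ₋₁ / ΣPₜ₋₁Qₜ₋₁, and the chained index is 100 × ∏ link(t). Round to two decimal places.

Link 2009→2010:
ΣP(2010)Q(2009) = 419.90×9 + 385.02×1 + 249.95×6 + 38.58×21 = 3779.1 + 385.02 + 1499.7 + 810.18 = 6474
ΣP(2009)Q(2009) = 361.27×9 + 457.36×1 + 235.86×6 + 41.24×21 = 3251.43 + 457.36 + 1415.16 + 866.04 = 5989.99
link = 6474/5989.99 = 1.080803
Link 2010→2011:
ΣP(2011)Q(2010) = 486.31×9 + 329.49×1 + 289.57×7 + 45.47×18 = 4376.79 + 329.49 + 2026.99 + 818.46 = 7551.73
ΣP(2010)Q(2010) = 419.90×9 + 385.02×1 + 249.95×7 + 38.58×18 = 3779.1 + 385.02 + 1749.65 + 694.44 = 6608.21
link = 7551.73/6608.21 = 1.142780
Link 2011→2012:
ΣP(2012)Q(2011) = 438.41×8 + 333.12×1 + 246.22×8 + 58.68×16 = 3507.28 + 333.12 + 1969.76 + 938.88 = 6749.04
ΣP(2011)Q(2011) = 486.31×8 + 329.49×1 + 289.57×8 + 45.47×16 = 3890.48 + 329.49 + 2316.56 + 727.52 = 7264.05
link = 6749.04/7264.05 = 0.929102
Chained index = 100 × 1.080803 × 1.142780 × 0.929102 = 114.7552

114.76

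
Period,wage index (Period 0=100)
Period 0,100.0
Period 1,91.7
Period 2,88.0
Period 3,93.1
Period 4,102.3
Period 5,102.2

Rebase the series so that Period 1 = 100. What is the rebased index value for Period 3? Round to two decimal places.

Rebased(Period 3) = 93.1 / 91.7 × 100 = 101.5267

101.53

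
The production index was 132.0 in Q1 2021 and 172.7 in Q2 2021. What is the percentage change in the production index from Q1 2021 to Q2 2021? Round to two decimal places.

30.83%

Change = (172.7 − 132.0) / 132.0 × 100
       = 40.7 / 132.0 × 100 = 30.8333%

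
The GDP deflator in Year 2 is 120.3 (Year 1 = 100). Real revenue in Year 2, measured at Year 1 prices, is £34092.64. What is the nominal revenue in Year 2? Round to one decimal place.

41013.4

Nominal = Real × (Index/100) = 34092.64 × (120.3/100)
        = 34092.64 × 1.203 = 41013.4459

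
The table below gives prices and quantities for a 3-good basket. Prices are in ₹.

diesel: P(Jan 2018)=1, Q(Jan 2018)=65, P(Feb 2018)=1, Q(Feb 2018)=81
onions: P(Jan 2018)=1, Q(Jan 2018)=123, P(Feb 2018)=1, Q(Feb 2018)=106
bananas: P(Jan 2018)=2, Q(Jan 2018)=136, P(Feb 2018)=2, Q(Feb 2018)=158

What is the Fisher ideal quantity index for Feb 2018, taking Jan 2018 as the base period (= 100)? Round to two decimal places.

Laspeyres component (base-period weights):
ΣP(Jan 2018)Q(Feb 2018) = 1×81 + 1×106 + 2×158 = 81 + 106 + 316 = 503
ΣP(Jan 2018)Q(Jan 2018) = 1×65 + 1×123 + 2×136 = 65 + 123 + 272 = 460
L = 503 / 460 × 100 = 109.3478
Paasche component (current-period weights):
ΣP(Feb 2018)Q(Feb 2018) = 1×81 + 1×106 + 2×158 = 81 + 106 + 316 = 503
ΣP(Feb 2018)Q(Jan 2018) = 1×65 + 1×123 + 2×136 = 65 + 123 + 272 = 460
P = 503 / 460 × 100 = 109.3478
Fisher = √(L × P) = √(109.3478 × 109.3478) = 109.3478

109.35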